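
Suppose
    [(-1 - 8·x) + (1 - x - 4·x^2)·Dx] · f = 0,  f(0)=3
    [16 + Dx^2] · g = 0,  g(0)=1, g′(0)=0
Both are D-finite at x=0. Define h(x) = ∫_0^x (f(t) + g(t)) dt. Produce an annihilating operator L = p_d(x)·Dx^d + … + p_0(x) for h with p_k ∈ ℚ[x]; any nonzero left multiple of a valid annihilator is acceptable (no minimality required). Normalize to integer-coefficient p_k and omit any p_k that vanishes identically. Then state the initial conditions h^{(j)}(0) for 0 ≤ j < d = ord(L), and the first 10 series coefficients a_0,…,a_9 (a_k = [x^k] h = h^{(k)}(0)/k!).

L = (560 + 4608·x + 1664·x^2 + 6144·x^3 + 10240·x^4 + 16384·x^5)·Dx + (-208 + 272·x + 896·x^2 - 1408·x^3 - 1536·x^4 + 6144·x^5 + 8192·x^6)·Dx^2 + (35 + 288·x + 104·x^2 + 384·x^3 + 640·x^4 + 1024·x^5)·Dx^3 + (-13 + 17·x + 56·x^2 - 88·x^3 - 96·x^4 + 384·x^5 + 512·x^6)·Dx^4  (order 4).
h: a_k = 0, 4, 3/2, 7/3, 27/4, 293/15, 65/2, 24179/315, 1323/8, 1101437/2835, …
ICs: h(0) = 0, h′(0) = 4, h′′(0) = 3, h′′′(0) = 14.

f: a_k = 3, 3, 15, 27, 87, 195, 543, 1323, 3495, 8787, …
g: a_k = 1, 0, -8, 0, 32/3, 0, -256/45, 0, 512/315, 0, …
Weyl lclm of L_f,L_g ⇒ L₀ (ord ≤ 3).
Integrate: L := L₀·Dx.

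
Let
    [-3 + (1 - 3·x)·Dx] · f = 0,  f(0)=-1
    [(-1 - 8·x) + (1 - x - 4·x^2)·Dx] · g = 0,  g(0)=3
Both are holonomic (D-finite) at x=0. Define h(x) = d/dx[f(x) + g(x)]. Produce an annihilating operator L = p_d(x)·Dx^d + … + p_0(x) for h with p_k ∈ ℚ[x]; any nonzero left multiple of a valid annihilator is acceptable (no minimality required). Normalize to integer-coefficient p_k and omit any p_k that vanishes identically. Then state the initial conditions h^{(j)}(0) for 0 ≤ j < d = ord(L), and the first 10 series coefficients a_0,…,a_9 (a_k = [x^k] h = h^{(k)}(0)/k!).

f: a_k = -1, -3, -9, -27, -81, -243, -729, -2187, -6561, -19683, …
g: a_k = 3, 3, 15, 27, 87, 195, 543, 1323, 3495, 8787, …
f+g: L₀ = lclm(L_f,L_g), ord ≤ 1+1.
h=h₀': d/dx-closure on L₀ ⇒ L.
L = (54 - 288·x + 1728·x^2 - 2304·x^3 + 1728·x^4) + (-42·x - 144·x^2 + 1248·x^3 - 2088·x^4 + 1728·x^5)·Dx + (-1 + 16·x - 71·x^2 + 96·x^3 + 72·x^4 - 312·x^5 + 288·x^6)·Dx^2  (order 2).
h: a_k = 0, 12, 0, 24, -240, -1116, -6048, -24528, -98064, -362820, …
ICs: h(0) = 0, h′(0) = 12.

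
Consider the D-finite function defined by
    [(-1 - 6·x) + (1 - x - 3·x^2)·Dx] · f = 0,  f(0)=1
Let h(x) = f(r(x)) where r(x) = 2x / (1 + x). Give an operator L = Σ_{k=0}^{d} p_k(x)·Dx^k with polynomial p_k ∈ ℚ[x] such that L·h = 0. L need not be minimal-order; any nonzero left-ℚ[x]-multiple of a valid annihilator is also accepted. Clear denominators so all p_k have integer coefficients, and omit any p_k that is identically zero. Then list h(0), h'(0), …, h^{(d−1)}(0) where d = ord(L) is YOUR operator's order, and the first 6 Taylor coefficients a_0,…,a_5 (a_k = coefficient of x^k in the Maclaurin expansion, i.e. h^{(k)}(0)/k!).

L = (2 + 26·x) + (-1 - x + 13·x^2 + 13·x^3)·Dx  (order 1).
h: a_k = 1, 2, 14, 26, 182, 338, …
ICs: h(0) = 1.

f: a_k = 1, 1, 4, 7, 19, 40, …
L₀ from L_f via x↦r, Dx↦r'^{-1}Dx.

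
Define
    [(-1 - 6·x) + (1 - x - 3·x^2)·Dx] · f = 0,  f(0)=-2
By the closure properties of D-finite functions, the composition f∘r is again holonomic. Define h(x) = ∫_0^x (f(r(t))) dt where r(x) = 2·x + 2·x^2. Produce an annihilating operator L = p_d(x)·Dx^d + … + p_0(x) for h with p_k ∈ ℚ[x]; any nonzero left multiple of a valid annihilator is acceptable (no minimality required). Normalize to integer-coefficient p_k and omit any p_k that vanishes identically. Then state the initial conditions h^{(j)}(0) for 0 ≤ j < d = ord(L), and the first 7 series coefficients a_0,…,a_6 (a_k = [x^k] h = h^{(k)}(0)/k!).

f: a_k = -2, -2, -8, -14, -38, -80, -194, …
Change of var in L_f (x↦r) gives L₀.
h=∫h₀ ⇒ L = L₀·Dx.
L = (2 + 28·x + 72·x^2 + 48·x^3)·Dx + (-1 + 2·x + 14·x^2 + 24·x^3 + 12·x^4)·Dx^2  (order 2).
h: a_k = 0, -2, -2, -12, -44, -976/5, -888, …
ICs: h(0) = 0, h′(0) = -2.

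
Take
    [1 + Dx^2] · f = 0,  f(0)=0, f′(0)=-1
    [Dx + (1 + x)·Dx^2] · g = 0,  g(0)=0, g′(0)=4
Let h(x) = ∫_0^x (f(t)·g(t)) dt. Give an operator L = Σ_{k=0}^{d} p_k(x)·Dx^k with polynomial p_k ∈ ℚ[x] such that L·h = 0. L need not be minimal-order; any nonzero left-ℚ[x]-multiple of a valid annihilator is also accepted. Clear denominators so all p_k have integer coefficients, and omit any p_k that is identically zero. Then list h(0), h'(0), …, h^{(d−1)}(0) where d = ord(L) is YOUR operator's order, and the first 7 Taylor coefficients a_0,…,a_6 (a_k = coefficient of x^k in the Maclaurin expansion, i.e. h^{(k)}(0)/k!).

f: a_k = 0, -1, 0, 1/6, 0, -1/120, 0, …
g: a_k = 0, 4, -2, 4/3, -1, 4/5, -2/3, …
L₀ := L_f ⊗_s L_g (sym. prod.), ord ≤ 4.
h=∫h₀ ⇒ L = L₀·Dx.
L = (-3 + 6·x + 19·x^2 + 16·x^3 + 4·x^4)·Dx + (4 + 20·x + 24·x^2 + 8·x^3)·Dx^2 + (20·x + 42·x^2 + 32·x^3 + 8·x^4)·Dx^3 + (4 + 20·x + 24·x^2 + 8·x^3)·Dx^4 + (3 + 14·x + 23·x^2 + 16·x^3 + 4·x^4)·Dx^5  (order 5).
h: a_k = 0, 0, 0, -4/3, 1/2, -2/15, 1/9, …
ICs: h(0) = 0, h′(0) = 0, h′′(0) = 0, h′′′(0) = -8, h′′′′(0) = 12.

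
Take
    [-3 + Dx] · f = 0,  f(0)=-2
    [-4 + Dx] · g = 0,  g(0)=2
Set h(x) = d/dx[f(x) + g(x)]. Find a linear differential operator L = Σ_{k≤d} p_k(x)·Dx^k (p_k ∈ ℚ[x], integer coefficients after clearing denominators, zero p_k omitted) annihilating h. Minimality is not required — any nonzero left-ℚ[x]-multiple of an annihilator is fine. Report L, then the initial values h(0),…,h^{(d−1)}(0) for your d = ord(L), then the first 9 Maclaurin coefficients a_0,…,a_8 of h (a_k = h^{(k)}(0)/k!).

L = 12 - 7·Dx + Dx^2  (order 2).
h: a_k = 2, 14, 37, 175/3, 781/12, 3367/60, 14197/360, 1685/72, 242461/20160, …
ICs: h(0) = 2, h′(0) = 14.

f: a_k = -2, -6, -9, -9, -27/4, -81/20, -81/40, -243/280, -729/2240, …
g: a_k = 2, 8, 16, 64/3, 64/3, 256/15, 512/45, 2048/315, 1024/315, …
h₀=f+g: left-lcm gives L₀, ord ≤ 2.
Derive L from L₀ (diff closure).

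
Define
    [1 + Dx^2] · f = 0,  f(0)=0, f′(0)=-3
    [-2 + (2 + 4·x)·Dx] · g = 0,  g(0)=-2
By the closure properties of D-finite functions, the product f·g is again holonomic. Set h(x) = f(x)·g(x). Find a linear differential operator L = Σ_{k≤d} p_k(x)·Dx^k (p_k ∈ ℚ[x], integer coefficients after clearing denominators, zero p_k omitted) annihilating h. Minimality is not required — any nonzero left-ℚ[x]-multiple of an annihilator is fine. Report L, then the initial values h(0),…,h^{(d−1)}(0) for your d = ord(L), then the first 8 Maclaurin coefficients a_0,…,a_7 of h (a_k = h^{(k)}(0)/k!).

f: a_k = 0, -3, 0, 1/2, 0, -1/40, 0, 1/1680, …
g: a_k = -2, -2, 1, -1, 5/4, -7/4, 21/8, -33/8, …
f·g: L₀ = L_f ⊗_s L_g, ord ≤ 2·1.
L = (4 + 4·x + 4·x^2) + (-2 - 4·x)·Dx + (1 + 4·x + 4·x^2)·Dx^2  (order 2).
h: a_k = 0, 6, 6, -4, 2, -16/5, 24/5, -764/105, …
ICs: h(0) = 0, h′(0) = 6.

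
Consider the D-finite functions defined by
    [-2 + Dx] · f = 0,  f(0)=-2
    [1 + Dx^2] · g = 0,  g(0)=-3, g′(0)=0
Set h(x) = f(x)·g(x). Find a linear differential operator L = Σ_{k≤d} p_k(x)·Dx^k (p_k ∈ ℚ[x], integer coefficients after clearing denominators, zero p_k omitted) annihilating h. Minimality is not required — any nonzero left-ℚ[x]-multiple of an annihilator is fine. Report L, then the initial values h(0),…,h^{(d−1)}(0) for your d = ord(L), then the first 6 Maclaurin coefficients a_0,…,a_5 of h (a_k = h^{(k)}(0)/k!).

f: a_k = -2, -4, -4, -8/3, -4/3, -8/15, …
g: a_k = -3, 0, 3/2, 0, -1/8, 0, …
L₀ := L_f ⊗_s L_g (sym. prod.), ord ≤ 2.
L = 5 - 4·Dx + Dx^2  (order 2).
h: a_k = 6, 12, 9, 2, -7/4, -19/10, …
ICs: h(0) = 6, h′(0) = 12.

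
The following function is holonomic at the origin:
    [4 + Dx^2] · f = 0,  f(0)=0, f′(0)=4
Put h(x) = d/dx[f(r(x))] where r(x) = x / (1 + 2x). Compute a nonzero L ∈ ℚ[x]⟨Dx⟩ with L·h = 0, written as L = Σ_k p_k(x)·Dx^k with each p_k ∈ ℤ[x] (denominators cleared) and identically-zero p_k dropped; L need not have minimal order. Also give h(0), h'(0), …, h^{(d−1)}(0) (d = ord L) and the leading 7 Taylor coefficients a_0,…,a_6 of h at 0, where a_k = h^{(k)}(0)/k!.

f: a_k = 0, 4, 0, -8/3, 0, 8/15, 0, …
Change of var in L_f (x↦r) gives L₀.
h=h₀': d/dx-closure on L₀ ⇒ L.
L = (28 + 96·x + 96·x^2) + (12 + 72·x + 144·x^2 + 96·x^3)·Dx + (1 + 8·x + 24·x^2 + 32·x^3 + 16·x^4)·Dx^2  (order 2).
h: a_k = 4, -16, 40, -64, 8/3, 480, -110896/45, …
ICs: h(0) = 4, h′(0) = -16.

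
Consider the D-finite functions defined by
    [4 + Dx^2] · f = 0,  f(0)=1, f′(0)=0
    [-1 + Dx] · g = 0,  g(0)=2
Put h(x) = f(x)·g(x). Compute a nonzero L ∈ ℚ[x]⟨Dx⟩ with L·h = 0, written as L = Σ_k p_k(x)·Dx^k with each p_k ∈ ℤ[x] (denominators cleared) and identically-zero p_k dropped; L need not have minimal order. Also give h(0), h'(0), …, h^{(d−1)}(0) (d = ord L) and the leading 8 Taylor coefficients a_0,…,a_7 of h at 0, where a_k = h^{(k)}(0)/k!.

L = 5 - 2·Dx + Dx^2  (order 2).
h: a_k = 2, 2, -3, -11/3, -7/12, 41/60, 13/40, 29/2520, …
ICs: h(0) = 2, h′(0) = 2.

f: a_k = 1, 0, -2, 0, 2/3, 0, -4/45, 0, …
g: a_k = 2, 2, 1, 1/3, 1/12, 1/60, 1/360, 1/2520, …
Sym-product of L_f,L_g gives L₀ (≤ ord 2).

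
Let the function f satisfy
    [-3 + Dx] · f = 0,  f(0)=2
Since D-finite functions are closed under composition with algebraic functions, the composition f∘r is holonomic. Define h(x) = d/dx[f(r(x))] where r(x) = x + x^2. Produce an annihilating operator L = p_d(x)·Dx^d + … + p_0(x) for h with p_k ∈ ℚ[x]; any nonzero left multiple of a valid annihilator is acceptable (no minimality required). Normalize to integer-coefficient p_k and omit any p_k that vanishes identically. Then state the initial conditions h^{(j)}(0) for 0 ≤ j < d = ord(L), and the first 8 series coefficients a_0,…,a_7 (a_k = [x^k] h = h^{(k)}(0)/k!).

f: a_k = 2, 6, 9, 9, 27/4, 81/20, 81/40, 243/280, …
h₀=f(r): pull back L_f along r ⇒ L₀.
Differentiate: ansatz ord ≤ ord L₀ ⇒ L.
L = (5 + 12·x + 12·x^2) + (-1 - 2·x)·Dx  (order 1).
h: a_k = 6, 30, 81, 171, 1161/4, 8613/20, 4509/8, 188217/280, …
ICs: h(0) = 6.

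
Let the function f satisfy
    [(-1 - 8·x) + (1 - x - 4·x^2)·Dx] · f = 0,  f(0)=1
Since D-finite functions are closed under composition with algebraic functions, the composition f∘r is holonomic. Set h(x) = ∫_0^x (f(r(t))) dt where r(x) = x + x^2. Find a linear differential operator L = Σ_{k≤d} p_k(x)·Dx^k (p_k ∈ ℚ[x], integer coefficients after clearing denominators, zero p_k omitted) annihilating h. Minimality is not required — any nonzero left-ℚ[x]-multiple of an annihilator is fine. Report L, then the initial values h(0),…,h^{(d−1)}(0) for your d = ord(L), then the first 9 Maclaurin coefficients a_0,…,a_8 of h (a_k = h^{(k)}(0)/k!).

L = (1 + 10·x + 24·x^2 + 16·x^3)·Dx + (-1 + x + 5·x^2 + 8·x^3 + 4·x^4)·Dx^2  (order 2).
h: a_k = 0, 1, 1/2, 2, 19/4, 61/5, 104/3, 689/7, 2293/8, …
ICs: h(0) = 0, h′(0) = 1.

f: a_k = 1, 1, 5, 9, 29, 65, 181, 441, 1165, …
h₀=f(r): pull back L_f along r ⇒ L₀.
Integrate: L := L₀·Dx.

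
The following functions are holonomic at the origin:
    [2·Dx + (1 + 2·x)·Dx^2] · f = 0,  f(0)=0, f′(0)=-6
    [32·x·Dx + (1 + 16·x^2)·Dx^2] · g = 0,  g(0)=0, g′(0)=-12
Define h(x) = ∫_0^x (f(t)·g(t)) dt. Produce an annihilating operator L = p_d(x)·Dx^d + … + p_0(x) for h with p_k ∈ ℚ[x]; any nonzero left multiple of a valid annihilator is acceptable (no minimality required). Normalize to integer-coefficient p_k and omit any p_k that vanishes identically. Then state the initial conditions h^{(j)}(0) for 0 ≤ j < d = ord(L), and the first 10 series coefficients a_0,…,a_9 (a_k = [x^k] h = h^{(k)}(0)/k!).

f: a_k = 0, -6, 6, -8, 12, -96/5, 32, -384/7, 96, -512/3, …
g: a_k = 0, -12, 0, 64, 0, -3072/5, 0, 49152/7, 0, -262144/3, …
Sym-product of L_f,L_g gives L₀ (≤ ord 4).
h=∫₀ˣh₀: take L = L₀·Dx.
L = (2304 + 8960·x + 114688·x^2 + 552960·x^3 + 983040·x^4 + 851968·x^5 + 1048576·x^7)·Dx^2 + (1032 + 14720·x + 111872·x^2 + 616448·x^3 + 1884160·x^4 + 3047424·x^5 + 2293760·x^6 + 1572864·x^7 + 3670016·x^8)·Dx^3 + (72 + 2512·x + 19968·x^2 + 99072·x^3 + 393216·x^4 + 1019904·x^5 + 1572864·x^6 + 1376256·x^7 + 1572864·x^8 + 2097152·x^9)·Dx^4 + (17 + 132·x + 964·x^2 + 4864·x^3 + 18432·x^4 + 55296·x^5 + 129024·x^6 + 196608·x^7 + 196608·x^8 + 262144·x^9 + 262144·x^10)·Dx^5  (order 5).
h: a_k = 0, 0, 0, 24, -18, -288/5, 40, 2432/5, -2064/5, -20992/5, …
ICs: h(0) = 0, h′(0) = 0, h′′(0) = 0, h′′′(0) = 144, h′′′′(0) = -432.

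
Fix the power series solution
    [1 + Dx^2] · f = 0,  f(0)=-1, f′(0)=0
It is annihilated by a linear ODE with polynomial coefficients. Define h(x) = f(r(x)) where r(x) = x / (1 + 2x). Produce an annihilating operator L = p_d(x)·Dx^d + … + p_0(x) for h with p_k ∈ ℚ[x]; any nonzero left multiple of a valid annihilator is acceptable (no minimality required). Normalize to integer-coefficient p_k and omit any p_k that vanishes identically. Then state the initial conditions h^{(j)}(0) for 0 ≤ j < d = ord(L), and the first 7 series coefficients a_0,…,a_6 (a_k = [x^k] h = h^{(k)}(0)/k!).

L = 1 + (4 + 24·x + 48·x^2 + 32·x^3)·Dx + (1 + 8·x + 24·x^2 + 32·x^3 + 16·x^4)·Dx^2  (order 2).
h: a_k = -1, 0, 1/2, -2, 143/24, -47/3, 27601/720, …
ICs: h(0) = -1, h′(0) = 0.

f: a_k = -1, 0, 1/2, 0, -1/24, 0, 1/720, …
L₀ from L_f via x↦r, Dx↦r'^{-1}Dx.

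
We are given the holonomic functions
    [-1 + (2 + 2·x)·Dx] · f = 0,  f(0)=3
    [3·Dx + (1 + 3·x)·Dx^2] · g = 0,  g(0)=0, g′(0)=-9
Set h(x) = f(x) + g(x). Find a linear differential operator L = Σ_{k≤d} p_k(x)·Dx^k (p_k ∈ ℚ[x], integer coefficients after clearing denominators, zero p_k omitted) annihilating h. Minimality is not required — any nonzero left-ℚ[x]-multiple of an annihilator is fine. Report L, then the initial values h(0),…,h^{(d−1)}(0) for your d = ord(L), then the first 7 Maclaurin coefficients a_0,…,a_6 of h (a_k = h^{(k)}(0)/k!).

f: a_k = 3, 3/2, -3/8, 3/16, -15/128, 21/256, -63/1024, …
g: a_k = 0, -9, 27/2, -27, 243/4, -729/5, 729/2, …
Weyl lclm of L_f,L_g ⇒ L₀ (ord ≤ 3).
L = (27 + 9·x)·Dx + (69 + 126·x + 45·x^2)·Dx^2 + (10 + 46·x + 54·x^2 + 18·x^3)·Dx^3  (order 3).
h: a_k = 3, -15/2, 105/8, -429/16, 7761/128, -186519/1280, 373185/1024, …
ICs: h(0) = 3, h′(0) = -15/2, h′′(0) = 105/4.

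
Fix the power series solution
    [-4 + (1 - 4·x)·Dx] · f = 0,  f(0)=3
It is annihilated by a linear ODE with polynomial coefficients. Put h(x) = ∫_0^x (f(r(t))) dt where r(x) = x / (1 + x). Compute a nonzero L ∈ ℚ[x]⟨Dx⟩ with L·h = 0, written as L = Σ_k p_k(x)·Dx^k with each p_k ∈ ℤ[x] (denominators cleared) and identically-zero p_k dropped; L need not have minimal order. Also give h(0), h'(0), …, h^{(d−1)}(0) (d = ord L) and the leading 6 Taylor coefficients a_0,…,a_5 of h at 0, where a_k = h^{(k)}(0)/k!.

f: a_k = 3, 12, 48, 192, 768, 3072, …
Substitute x→r, Dx→(1/r')Dx; clear ⇒ L₀.
h=∫h₀ ⇒ L = L₀·Dx.
L = 4·Dx + (-1 + 2·x + 3·x^2)·Dx^2  (order 2).
h: a_k = 0, 3, 6, 12, 27, 324/5, …
ICs: h(0) = 0, h′(0) = 3.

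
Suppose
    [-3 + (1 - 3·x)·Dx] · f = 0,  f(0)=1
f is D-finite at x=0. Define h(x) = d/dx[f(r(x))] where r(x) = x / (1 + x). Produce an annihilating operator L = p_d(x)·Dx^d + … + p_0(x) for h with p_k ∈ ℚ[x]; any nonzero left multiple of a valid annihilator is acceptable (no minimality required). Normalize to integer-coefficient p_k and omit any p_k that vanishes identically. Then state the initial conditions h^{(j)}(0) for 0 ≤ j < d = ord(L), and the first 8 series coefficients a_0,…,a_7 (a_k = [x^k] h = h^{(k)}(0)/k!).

L = 4 + (-1 + 2·x)·Dx  (order 1).
h: a_k = 3, 12, 36, 96, 240, 576, 1344, 3072, …
ICs: h(0) = 3.

f: a_k = 1, 3, 9, 27, 81, 243, 729, 2187, …
L₀ from L_f via x↦r, Dx↦r'^{-1}Dx.
h₀' ⇒ L via d/dx closure of L₀.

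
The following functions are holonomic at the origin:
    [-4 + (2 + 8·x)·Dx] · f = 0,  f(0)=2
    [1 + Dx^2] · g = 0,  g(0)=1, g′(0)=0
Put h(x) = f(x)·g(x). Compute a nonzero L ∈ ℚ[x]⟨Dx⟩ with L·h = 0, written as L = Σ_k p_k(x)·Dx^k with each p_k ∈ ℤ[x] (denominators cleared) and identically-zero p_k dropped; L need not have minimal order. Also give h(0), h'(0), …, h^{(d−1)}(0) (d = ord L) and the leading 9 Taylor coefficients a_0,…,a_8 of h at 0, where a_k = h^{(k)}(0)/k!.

L = (13 + 8·x + 16·x^2) + (-4 - 16·x)·Dx + (1 + 8·x + 16·x^2)·Dx^2  (order 2).
h: a_k = 2, 4, -5, 6, -215/12, 313/6, -56941/360, 90059/180, -32917807/20160, …
ICs: h(0) = 2, h′(0) = 4.

f: a_k = 2, 4, -4, 8, -20, 56, -168, 528, -1716, …
g: a_k = 1, 0, -1/2, 0, 1/24, 0, -1/720, 0, 1/40320, …
Product ⇒ symmetric product L₀, ord ≤ 2.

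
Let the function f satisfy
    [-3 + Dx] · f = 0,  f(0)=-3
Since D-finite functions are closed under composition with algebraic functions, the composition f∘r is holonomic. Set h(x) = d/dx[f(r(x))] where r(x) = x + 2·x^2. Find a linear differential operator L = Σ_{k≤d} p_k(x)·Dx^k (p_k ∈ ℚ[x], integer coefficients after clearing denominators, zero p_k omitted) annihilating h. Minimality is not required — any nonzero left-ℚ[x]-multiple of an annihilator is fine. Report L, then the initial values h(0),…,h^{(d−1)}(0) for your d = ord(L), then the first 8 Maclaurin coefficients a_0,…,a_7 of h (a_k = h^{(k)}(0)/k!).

f: a_k = -3, -9, -27/2, -27/2, -81/8, -243/40, -243/80, -729/560, …
f∘r: x↦r, Dx↦Dx/r' in L_f ⇒ L₀.
Derive L from L₀ (diff closure).
L = (7 + 24·x + 48·x^2) + (-1 - 4·x)·Dx  (order 1).
h: a_k = -9, -63, -405/2, -1161/2, -9963/8, -99549/40, -338661/80, -760671/112, …
ICs: h(0) = -9.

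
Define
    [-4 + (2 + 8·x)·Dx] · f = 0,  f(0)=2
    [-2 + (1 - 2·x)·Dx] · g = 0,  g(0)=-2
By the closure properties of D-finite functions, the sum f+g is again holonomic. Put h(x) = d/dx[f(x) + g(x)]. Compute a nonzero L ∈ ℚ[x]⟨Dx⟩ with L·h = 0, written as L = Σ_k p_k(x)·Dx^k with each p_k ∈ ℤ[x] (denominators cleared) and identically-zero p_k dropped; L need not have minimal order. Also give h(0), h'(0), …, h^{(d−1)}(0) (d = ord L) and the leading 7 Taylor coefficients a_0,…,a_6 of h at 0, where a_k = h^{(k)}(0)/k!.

f: a_k = 2, 4, -4, 8, -20, 56, -168, …
g: a_k = -2, -4, -8, -16, -32, -64, -128, …
f+g: L₀ = lclm(L_f,L_g), ord ≤ 1+1.
h₀' ⇒ L via d/dx closure of L₀.
L = (-16 - 16·x) + (-2 - 40·x - 56·x^2)·Dx + (1 + 4·x - 4·x^2 - 16·x^3)·Dx^2  (order 2).
h: a_k = 0, -24, -24, -208, -40, -1776, 1904, …
ICs: h(0) = 0, h′(0) = -24.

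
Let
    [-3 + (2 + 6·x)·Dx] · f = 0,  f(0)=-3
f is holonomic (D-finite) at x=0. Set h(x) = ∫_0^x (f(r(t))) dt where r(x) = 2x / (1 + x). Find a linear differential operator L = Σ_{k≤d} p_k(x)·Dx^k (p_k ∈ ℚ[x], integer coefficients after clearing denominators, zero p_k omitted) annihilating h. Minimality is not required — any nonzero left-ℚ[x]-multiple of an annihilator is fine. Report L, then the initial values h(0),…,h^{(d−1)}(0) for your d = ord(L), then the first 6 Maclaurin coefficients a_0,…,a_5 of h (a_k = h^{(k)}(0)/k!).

f: a_k = -3, -9/2, 27/8, -81/16, 1215/128, -5103/256, …
L₀ from L_f via x↦r, Dx↦r'^{-1}Dx.
∫: right-multiply L₀ by Dx.
L = -3·Dx + (1 + 8·x + 7·x^2)·Dx^2  (order 2).
h: a_k = 0, -3, -9/2, 15/2, -153/8, 2583/40, …
ICs: h(0) = 0, h′(0) = -3.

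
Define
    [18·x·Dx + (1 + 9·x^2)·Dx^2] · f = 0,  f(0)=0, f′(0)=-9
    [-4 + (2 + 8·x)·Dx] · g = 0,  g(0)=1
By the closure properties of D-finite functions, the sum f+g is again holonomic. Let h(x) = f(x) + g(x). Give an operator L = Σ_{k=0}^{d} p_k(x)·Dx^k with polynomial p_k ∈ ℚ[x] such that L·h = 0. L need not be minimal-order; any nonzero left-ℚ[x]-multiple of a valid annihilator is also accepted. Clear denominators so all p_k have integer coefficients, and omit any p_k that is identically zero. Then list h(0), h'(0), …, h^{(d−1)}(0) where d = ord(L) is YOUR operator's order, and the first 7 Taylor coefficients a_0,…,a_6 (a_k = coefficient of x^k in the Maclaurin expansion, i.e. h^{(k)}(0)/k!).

L = (-36 - 360·x + 972·x^2 + 1944·x^3)·Dx + (-30 - 144·x - 18·x^2 + 3888·x^3 + 6804·x^4)·Dx^2 + (-2 + 10·x + 108·x^2 + 306·x^3 + 1134·x^4 + 1944·x^5)·Dx^3  (order 3).
h: a_k = 1, -7, -2, 31, -10, -589/5, -84, …
ICs: h(0) = 1, h′(0) = -7, h′′(0) = -4.

f: a_k = 0, -9, 0, 27, 0, -729/5, 0, …
g: a_k = 1, 2, -2, 4, -10, 28, -84, …
L₀ := lclm(L_f,L_g); ord L₀ ≤ 2+1.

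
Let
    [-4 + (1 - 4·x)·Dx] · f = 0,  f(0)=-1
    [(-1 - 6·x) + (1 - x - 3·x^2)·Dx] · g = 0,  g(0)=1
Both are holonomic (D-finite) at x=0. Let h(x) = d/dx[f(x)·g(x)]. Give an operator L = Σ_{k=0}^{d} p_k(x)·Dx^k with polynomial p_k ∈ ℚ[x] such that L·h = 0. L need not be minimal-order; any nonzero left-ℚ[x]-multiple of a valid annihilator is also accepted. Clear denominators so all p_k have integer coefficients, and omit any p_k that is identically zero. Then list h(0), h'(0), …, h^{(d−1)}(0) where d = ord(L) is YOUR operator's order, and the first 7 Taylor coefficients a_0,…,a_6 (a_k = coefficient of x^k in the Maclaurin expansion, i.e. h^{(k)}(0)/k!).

L = (48 - 102·x - 354·x^2 + 192·x^3 + 1728·x^4) + (-5 + 27·x + 21·x^2 - 238·x^3 + 60·x^4 + 432·x^5)·Dx  (order 1).
h: a_k = -5, -48, -309, -1724, -8820, -42918, -201803, …
ICs: h(0) = -5.

f: a_k = -1, -4, -16, -64, -256, -1024, -4096, …
g: a_k = 1, 1, 4, 7, 19, 40, 97, …
Product ⇒ symmetric product L₀, ord ≤ 1.
h=h₀': d/dx-closure on L₀ ⇒ L.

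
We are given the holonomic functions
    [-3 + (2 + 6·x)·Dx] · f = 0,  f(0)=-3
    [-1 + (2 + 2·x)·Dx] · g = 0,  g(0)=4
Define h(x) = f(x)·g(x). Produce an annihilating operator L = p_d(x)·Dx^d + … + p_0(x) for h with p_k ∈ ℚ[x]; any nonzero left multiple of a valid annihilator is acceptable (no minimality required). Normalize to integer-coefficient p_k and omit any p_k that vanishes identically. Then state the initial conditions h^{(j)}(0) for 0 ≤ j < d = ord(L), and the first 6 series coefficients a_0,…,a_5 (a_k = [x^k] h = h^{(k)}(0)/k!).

L = (-2 - 3·x) + (1 + 4·x + 3·x^2)·Dx  (order 1).
h: a_k = -12, -24, 6, -12, 51/2, -57, …
ICs: h(0) = -12.

f: a_k = -3, -9/2, 27/8, -81/16, 1215/128, -5103/256, …
g: a_k = 4, 2, -1/2, 1/4, -5/32, 7/64, …
Sym-product of L_f,L_g gives L₀ (≤ ord 1).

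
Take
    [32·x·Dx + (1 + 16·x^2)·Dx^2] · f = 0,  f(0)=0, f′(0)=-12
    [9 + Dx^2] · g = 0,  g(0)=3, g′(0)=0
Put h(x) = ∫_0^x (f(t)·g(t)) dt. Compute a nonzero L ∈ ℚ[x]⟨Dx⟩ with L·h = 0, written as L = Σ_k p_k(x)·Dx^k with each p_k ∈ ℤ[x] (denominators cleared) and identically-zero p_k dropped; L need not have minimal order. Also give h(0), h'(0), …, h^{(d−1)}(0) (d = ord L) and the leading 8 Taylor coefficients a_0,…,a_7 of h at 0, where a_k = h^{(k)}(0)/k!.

L = (16425 + 696384·x^2 + 2778624·x^4 + 11943936·x^6 + 47775744·x^8)·Dx + (23616·x + 543744·x^3 + 3981312·x^5 + 21233664·x^7)·Dx^2 + (2050 + 87168·x^2 + 470016·x^4 + 2654208·x^6 + 10616832·x^8)·Dx^3 + (2624·x + 60416·x^3 + 442368·x^5 + 2359296·x^7)·Dx^4 + (25 + 1088·x^2 + 17920·x^4 + 147456·x^6 + 589824·x^8)·Dx^5  (order 5).
h: a_k = 0, 0, -18, 0, 177/2, 0, -9429/20, 0, …
ICs: h(0) = 0, h′(0) = 0, h′′(0) = -36, h′′′(0) = 0, h′′′′(0) = 2124.

f: a_k = 0, -12, 0, 64, 0, -3072/5, 0, 49152/7, …
g: a_k = 3, 0, -27/2, 0, 81/8, 0, -243/80, 0, …
Sym-product of L_f,L_g gives L₀ (≤ ord 4).
Integrate: L := L₀·Dx.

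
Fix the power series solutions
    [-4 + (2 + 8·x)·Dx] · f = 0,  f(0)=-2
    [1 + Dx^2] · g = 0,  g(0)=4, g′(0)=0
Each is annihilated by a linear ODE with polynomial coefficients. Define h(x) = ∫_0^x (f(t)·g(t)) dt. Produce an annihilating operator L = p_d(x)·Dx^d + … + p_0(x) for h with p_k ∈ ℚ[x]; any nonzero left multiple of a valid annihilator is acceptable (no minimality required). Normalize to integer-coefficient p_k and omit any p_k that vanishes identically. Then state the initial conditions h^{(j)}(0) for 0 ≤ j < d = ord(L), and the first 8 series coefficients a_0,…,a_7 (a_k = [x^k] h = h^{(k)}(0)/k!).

L = (13 + 8·x + 16·x^2)·Dx + (-4 - 16·x)·Dx^2 + (1 + 8·x + 16·x^2)·Dx^3  (order 3).
h: a_k = 0, -8, -8, 20/3, -6, 43/3, -313/9, 56941/630, …
ICs: h(0) = 0, h′(0) = -8, h′′(0) = -16.

f: a_k = -2, -4, 4, -8, 20, -56, 168, -528, …
g: a_k = 4, 0, -2, 0, 1/6, 0, -1/180, 0, …
Sym-product of L_f,L_g gives L₀ (≤ ord 2).
Integrate: L := L₀·Dx.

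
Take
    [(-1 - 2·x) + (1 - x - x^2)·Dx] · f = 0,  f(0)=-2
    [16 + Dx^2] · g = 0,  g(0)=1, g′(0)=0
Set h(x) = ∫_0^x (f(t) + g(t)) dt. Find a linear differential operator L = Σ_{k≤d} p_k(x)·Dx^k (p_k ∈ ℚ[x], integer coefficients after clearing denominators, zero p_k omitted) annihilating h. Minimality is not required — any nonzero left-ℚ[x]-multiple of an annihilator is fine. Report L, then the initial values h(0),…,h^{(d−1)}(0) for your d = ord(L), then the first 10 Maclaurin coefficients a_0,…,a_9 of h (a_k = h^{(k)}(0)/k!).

f: a_k = -2, -2, -4, -6, -10, -16, -26, -42, -68, -110, …
g: a_k = 1, 0, -8, 0, 32/3, 0, -256/45, 0, 512/315, 0, …
Sum ⇒ L₀ = lclm(L_f,L_g) in ℚ(x)⟨Dx⟩.
h=∫h₀ ⇒ L = L₀·Dx.
L = (272 + 384·x - 352·x^2 + 192·x^3 + 640·x^4 + 256·x^5)·Dx + (-160 + 368·x + 32·x^2 - 544·x^3 + 48·x^4 + 384·x^5 + 128·x^6)·Dx^2 + (17 + 24·x - 22·x^2 + 12·x^3 + 40·x^4 + 16·x^5)·Dx^3 + (-10 + 23·x + 2·x^2 - 34·x^3 + 3·x^4 + 24·x^5 + 8·x^6)·Dx^4  (order 4).
h: a_k = 0, -1, -1, -4, -3/2, 2/15, -8/3, -1426/315, -21/4, -20908/2835, …
ICs: h(0) = 0, h′(0) = -1, h′′(0) = -2, h′′′(0) = -24.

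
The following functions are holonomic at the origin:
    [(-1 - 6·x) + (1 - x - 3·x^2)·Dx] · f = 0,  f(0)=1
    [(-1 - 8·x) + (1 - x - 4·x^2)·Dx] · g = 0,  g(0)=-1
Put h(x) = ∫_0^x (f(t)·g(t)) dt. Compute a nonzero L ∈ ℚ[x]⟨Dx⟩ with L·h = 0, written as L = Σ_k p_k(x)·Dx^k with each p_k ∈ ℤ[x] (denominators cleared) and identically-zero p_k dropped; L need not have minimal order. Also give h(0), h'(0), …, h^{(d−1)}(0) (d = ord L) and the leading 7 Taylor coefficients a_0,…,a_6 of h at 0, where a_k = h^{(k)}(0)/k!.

f: a_k = 1, 1, 4, 7, 19, 40, 97, …
g: a_k = -1, -1, -5, -9, -29, -65, -181, …
h₀=f·g: eliminate ⇒ L₀, order ≤ 1·1.
∫: right-multiply L₀ by Dx.
L = (-2 - 12·x + 21·x^2 + 48·x^3)·Dx + (1 - 2·x - 6·x^2 + 7·x^3 + 12·x^4)·Dx^2  (order 2).
h: a_k = 0, -1, -1, -10/3, -25/4, -84/5, -112/3, …
ICs: h(0) = 0, h′(0) = -1.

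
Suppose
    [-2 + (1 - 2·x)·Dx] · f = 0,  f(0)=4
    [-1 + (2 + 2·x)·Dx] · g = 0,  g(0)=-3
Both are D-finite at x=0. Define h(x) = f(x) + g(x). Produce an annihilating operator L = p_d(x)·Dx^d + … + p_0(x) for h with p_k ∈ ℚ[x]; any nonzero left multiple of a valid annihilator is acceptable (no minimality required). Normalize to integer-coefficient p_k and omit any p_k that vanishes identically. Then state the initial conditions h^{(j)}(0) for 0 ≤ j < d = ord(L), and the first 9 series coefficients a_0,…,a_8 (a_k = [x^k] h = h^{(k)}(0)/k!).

f: a_k = 4, 8, 16, 32, 64, 128, 256, 512, 1024, …
g: a_k = -3, -3/2, 3/8, -3/16, 15/128, -21/256, 63/1024, -99/2048, 1287/32768, …
Weyl lclm of L_f,L_g ⇒ L₀ (ord ≤ 2).
L = (-6 - 4·x) + (11 + 20·x + 12·x^2)·Dx + (-2 - 2·x + 8·x^2 + 8·x^3)·Dx^2  (order 2).
h: a_k = 1, 13/2, 131/8, 509/16, 8207/128, 32747/256, 262207/1024, 1048477/2048, 33555719/32768, …
ICs: h(0) = 1, h′(0) = 13/2.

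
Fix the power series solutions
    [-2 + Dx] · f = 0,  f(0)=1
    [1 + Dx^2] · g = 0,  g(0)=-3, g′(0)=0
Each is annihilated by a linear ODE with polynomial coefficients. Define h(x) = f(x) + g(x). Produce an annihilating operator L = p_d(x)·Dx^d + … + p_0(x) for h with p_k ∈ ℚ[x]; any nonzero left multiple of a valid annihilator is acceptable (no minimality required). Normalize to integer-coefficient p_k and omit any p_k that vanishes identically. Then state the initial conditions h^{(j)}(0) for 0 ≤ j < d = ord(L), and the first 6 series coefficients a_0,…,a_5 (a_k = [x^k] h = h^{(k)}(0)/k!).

L = -2 + Dx - 2·Dx^2 + Dx^3  (order 3).
h: a_k = -2, 2, 7/2, 4/3, 13/24, 4/15, …
ICs: h(0) = -2, h′(0) = 2, h′′(0) = 7.

f: a_k = 1, 2, 2, 4/3, 2/3, 4/15, …
g: a_k = -3, 0, 3/2, 0, -1/8, 0, …
Weyl lclm of L_f,L_g ⇒ L₀ (ord ≤ 3).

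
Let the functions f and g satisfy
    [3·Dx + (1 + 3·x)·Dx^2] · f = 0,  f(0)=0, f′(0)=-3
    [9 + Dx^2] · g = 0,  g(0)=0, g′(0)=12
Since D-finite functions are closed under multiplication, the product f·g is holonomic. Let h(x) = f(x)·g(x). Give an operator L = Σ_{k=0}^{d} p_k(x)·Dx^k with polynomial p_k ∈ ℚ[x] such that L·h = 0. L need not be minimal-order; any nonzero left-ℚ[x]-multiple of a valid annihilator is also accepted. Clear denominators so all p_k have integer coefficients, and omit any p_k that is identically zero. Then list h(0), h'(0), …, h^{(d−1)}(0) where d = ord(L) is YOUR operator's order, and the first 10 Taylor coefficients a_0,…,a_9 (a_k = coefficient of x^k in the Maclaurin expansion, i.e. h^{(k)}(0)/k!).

f: a_k = 0, -3, 9/2, -9, 81/4, -243/5, 243/2, -2187/7, 6561/8, -2187, …
g: a_k = 0, 12, 0, -18, 0, 81/10, 0, -243/140, 0, 243/1120, …
Product ⇒ symmetric product L₀, ord ≤ 4.
L = (-81 + 486·x + 4617·x^2 + 11664·x^3 + 8748·x^4) + (36 + 540·x + 1944·x^2 + 1944·x^3)·Dx + (180·x + 1134·x^2 + 2592·x^3 + 1944·x^4)·Dx^2 + (4 + 60·x + 216·x^2 + 216·x^3)·Dx^3 + (1 + 14·x + 69·x^2 + 144·x^3 + 108·x^4)·Dx^4  (order 4).
h: a_k = 0, 0, -36, 54, -54, 162, -891/2, 22599/20, -82377/28, 54675/7, …
ICs: h(0) = 0, h′(0) = 0, h′′(0) = -72, h′′′(0) = 324.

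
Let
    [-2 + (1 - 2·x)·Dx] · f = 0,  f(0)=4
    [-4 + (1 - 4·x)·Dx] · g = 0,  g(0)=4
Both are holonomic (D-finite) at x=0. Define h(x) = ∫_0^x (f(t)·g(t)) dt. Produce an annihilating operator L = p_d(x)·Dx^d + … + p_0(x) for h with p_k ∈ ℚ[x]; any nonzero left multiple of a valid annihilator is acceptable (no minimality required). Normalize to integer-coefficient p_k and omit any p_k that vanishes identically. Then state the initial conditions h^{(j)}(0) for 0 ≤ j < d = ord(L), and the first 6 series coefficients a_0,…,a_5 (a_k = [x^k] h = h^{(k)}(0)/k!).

L = (-6 + 16·x)·Dx + (1 - 6·x + 8·x^2)·Dx^2  (order 2).
h: a_k = 0, 16, 48, 448/3, 480, 7936/5, …
ICs: h(0) = 0, h′(0) = 16.

f: a_k = 4, 8, 16, 32, 64, 128, …
g: a_k = 4, 16, 64, 256, 1024, 4096, …
Product ⇒ symmetric product L₀, ord ≤ 1.
∫: right-multiply L₀ by Dx.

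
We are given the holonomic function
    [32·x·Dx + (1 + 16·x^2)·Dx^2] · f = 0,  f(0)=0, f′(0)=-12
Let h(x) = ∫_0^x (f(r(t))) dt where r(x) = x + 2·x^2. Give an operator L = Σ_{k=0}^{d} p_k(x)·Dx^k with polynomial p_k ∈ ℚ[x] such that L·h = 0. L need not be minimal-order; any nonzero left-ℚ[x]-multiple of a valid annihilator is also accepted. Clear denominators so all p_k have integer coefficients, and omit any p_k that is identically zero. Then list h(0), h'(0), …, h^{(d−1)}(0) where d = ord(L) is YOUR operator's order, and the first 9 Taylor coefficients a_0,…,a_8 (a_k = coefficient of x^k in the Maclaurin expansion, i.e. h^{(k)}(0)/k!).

L = (-4 + 32·x + 256·x^2 + 768·x^3 + 768·x^4)·Dx^2 + (1 + 4·x + 16·x^2 + 128·x^3 + 320·x^4 + 256·x^5)·Dx^3  (order 3).
h: a_k = 0, 0, -6, -8, 16, 384/5, 128/5, -5632/7, -15360/7, …
ICs: h(0) = 0, h′(0) = 0, h′′(0) = -12.

f: a_k = 0, -12, 0, 64, 0, -3072/5, 0, 49152/7, 0, …
f∘r: x↦r, Dx↦Dx/r' in L_f ⇒ L₀.
h=∫₀ˣh₀: take L = L₀·Dx.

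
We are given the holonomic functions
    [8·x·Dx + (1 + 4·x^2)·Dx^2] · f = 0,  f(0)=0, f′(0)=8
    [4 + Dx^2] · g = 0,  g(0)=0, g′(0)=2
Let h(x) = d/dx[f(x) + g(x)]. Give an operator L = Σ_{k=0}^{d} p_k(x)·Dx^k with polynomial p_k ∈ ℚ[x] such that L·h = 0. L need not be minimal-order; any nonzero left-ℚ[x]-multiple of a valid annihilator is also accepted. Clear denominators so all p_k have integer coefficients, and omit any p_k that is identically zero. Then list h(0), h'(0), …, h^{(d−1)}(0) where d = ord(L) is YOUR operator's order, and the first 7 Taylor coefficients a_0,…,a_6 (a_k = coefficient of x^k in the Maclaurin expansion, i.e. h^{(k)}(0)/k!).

f: a_k = 0, 8, 0, -32/3, 0, 128/5, 0, …
g: a_k = 0, 2, 0, -4/3, 0, 4/15, 0, …
L₀ := lclm(L_f,L_g); ord L₀ ≤ 2+2.
Derive L from L₀ (diff closure).
L = (-352·x + 1792·x^3 + 512·x^5) + (-4 + 112·x^2 + 576·x^4 + 256·x^6)·Dx + (-88·x + 448·x^3 + 128·x^5)·Dx^2 + (-1 + 28·x^2 + 144·x^4 + 64·x^6)·Dx^3  (order 3).
h: a_k = 10, 0, -36, 0, 388/3, 0, -23048/45, …
ICs: h(0) = 10, h′(0) = 0, h′′(0) = -72.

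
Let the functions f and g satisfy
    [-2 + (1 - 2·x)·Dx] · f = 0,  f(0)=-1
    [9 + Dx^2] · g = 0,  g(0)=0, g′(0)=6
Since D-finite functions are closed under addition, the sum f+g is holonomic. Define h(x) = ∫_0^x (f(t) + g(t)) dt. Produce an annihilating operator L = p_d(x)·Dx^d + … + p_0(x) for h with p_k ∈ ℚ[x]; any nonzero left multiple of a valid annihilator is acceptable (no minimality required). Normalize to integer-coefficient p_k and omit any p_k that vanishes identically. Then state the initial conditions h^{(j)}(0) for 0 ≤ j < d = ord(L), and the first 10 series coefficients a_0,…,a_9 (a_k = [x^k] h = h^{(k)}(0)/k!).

f: a_k = -1, -2, -4, -8, -16, -32, -64, -128, -256, -512, …
g: a_k = 0, 6, 0, -9, 0, 81/20, 0, -243/280, 0, 243/2240, …
Sum ⇒ L₀ = lclm(L_f,L_g) in ℚ(x)⟨Dx⟩.
∫: right-multiply L₀ by Dx.
L = (594 - 648·x + 648·x^2)·Dx + (-153 + 630·x - 972·x^2 + 648·x^3)·Dx^2 + (66 - 72·x + 72·x^2)·Dx^3 + (-17 + 70·x - 108·x^2 + 72·x^3)·Dx^4  (order 4).
h: a_k = 0, -1, 2, -4/3, -17/4, -16/5, -559/120, -64/7, -36083/2240, -256/9, …
ICs: h(0) = 0, h′(0) = -1, h′′(0) = 4, h′′′(0) = -8.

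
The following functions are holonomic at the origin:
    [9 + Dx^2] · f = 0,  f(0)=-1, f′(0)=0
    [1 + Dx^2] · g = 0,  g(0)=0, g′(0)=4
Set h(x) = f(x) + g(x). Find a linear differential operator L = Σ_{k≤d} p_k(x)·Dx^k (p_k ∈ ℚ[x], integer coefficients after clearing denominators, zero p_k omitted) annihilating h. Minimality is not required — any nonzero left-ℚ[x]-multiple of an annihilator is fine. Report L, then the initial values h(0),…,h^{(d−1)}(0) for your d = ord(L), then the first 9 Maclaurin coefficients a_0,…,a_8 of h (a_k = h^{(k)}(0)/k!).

L = 9 + 10·Dx^2 + Dx^4  (order 4).
h: a_k = -1, 4, 9/2, -2/3, -27/8, 1/30, 81/80, -1/1260, -729/4480, …
ICs: h(0) = -1, h′(0) = 4, h′′(0) = 9, h′′′(0) = -4.

f: a_k = -1, 0, 9/2, 0, -27/8, 0, 81/80, 0, -729/4480, …
g: a_k = 0, 4, 0, -2/3, 0, 1/30, 0, -1/1260, 0, …
f+g: L₀ = lclm(L_f,L_g), ord ≤ 2+2.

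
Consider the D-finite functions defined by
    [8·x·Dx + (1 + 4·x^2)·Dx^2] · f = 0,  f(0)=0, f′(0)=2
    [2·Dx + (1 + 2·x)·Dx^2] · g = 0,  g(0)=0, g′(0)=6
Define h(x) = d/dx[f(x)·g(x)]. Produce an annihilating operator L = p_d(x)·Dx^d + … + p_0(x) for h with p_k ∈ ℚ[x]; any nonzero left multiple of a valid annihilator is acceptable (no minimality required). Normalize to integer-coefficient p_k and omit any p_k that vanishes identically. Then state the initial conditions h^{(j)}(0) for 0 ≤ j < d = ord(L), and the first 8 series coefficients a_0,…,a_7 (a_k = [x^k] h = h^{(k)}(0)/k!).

f: a_k = 0, 2, 0, -8/3, 0, 32/5, 0, -128/7, …
g: a_k = 0, 6, -6, 8, -12, 96/5, -32, 384/7, …
Sym-product of L_f,L_g gives L₀ (≤ ord 4).
Differentiate: ansatz ord ≤ ord L₀ ⇒ L.
L = (192 + 704·x + 2560·x^2 + 9984·x^3 + 15360·x^4 + 13312·x^5 + 4096·x^7) + (72 + 992·x + 4928·x^2 + 15488·x^3 + 34816·x^4 + 47616·x^5 + 35840·x^6 + 6144·x^7 + 14336·x^8)·Dx + (24 + 256·x + 1536·x^2 + 4992·x^3 + 11520·x^4 + 19968·x^5 + 24576·x^6 + 18432·x^7 + 6144·x^8 + 8192·x^9)·Dx^2 + (5 + 36·x + 148·x^2 + 448·x^3 + 1056·x^4 + 1920·x^5 + 2688·x^6 + 3072·x^7 + 2304·x^8 + 1024·x^9 + 1024·x^10)·Dx^3  (order 3).
h: a_k = 0, 24, -36, 0, -40, 1664/5, -2464/5, 0, …
ICs: h(0) = 0, h′(0) = 24, h′′(0) = -72.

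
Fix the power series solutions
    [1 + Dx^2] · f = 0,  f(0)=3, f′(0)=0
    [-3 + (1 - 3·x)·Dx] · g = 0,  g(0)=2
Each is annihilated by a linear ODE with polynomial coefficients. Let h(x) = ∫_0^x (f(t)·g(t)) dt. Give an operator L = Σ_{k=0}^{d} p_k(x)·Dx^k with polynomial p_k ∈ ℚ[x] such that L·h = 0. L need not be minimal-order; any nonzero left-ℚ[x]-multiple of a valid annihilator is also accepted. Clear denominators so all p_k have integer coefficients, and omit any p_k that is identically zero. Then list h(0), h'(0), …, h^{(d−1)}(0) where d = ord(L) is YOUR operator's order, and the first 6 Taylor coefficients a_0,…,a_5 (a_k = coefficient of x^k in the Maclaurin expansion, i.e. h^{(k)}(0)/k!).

L = (-1 + 3·x)·Dx + 6·Dx^2 + (-1 + 3·x)·Dx^3  (order 3).
h: a_k = 0, 6, 9, 17, 153/4, 1837/20, …
ICs: h(0) = 0, h′(0) = 6, h′′(0) = 18.

f: a_k = 3, 0, -3/2, 0, 1/8, 0, …
g: a_k = 2, 6, 18, 54, 162, 486, …
Product ⇒ symmetric product L₀, ord ≤ 2.
h=∫h₀ ⇒ L = L₀·Dx.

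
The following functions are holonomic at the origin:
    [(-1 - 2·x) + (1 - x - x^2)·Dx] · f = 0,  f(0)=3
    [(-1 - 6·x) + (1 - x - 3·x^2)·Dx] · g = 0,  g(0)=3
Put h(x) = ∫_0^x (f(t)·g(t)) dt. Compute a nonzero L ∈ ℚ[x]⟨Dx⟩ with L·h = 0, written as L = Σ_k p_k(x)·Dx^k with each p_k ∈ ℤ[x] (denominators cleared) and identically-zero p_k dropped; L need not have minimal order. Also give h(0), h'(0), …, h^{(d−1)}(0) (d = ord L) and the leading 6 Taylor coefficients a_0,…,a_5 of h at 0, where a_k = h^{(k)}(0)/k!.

L = (-2 - 6·x + 12·x^2 + 12·x^3)·Dx + (1 - 2·x - 3·x^2 + 4·x^3 + 3·x^4)·Dx^2  (order 2).
h: a_k = 0, 9, 9, 21, 36, 378/5, …
ICs: h(0) = 0, h′(0) = 9.

f: a_k = 3, 3, 6, 9, 15, 24, …
g: a_k = 3, 3, 12, 21, 57, 120, …
Sym-product of L_f,L_g gives L₀ (≤ ord 1).
h=∫₀ˣh₀: take L = L₀·Dx.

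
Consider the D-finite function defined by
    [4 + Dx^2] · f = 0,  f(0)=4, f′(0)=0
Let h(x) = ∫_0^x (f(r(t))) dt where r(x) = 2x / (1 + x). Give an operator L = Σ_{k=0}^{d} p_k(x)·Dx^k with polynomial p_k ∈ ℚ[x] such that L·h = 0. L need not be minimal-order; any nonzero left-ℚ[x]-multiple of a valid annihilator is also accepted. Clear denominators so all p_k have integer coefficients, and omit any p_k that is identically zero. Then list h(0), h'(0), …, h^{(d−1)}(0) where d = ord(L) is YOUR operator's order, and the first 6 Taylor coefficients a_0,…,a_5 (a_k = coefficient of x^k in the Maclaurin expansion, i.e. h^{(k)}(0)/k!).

f: a_k = 4, 0, -8, 0, 8/3, 0, …
Change of var in L_f (x↦r) gives L₀.
h=∫₀ˣh₀: take L = L₀·Dx.
L = 16·Dx + (2 + 6·x + 6·x^2 + 2·x^3)·Dx^2 + (1 + 4·x + 6·x^2 + 4·x^3 + x^4)·Dx^3  (order 3).
h: a_k = 0, 4, 0, -32/3, 16, -32/3, …
ICs: h(0) = 0, h′(0) = 4, h′′(0) = 0.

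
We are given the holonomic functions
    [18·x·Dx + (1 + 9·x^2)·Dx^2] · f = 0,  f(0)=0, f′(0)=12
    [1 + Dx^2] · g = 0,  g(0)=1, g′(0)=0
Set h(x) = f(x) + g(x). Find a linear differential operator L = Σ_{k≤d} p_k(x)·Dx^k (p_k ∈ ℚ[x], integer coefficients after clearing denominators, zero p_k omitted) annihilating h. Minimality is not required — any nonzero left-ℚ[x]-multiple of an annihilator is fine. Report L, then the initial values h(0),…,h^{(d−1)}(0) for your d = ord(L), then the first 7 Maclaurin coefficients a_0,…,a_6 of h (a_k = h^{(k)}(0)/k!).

f: a_k = 0, 12, 0, -36, 0, 972/5, 0, …
g: a_k = 1, 0, -1/2, 0, 1/24, 0, -1/720, …
Sum ⇒ L₀ = lclm(L_f,L_g) in ℚ(x)⟨Dx⟩.
L = (-1926·x + 17820·x^3 + 1458·x^5)·Dx + (-17 + 351·x^2 + 4617·x^4 + 729·x^6)·Dx^2 + (-1926·x + 17820·x^3 + 1458·x^5)·Dx^3 + (-17 + 351·x^2 + 4617·x^4 + 729·x^6)·Dx^4  (order 4).
h: a_k = 1, 12, -1/2, -36, 1/24, 972/5, -1/720, …
ICs: h(0) = 1, h′(0) = 12, h′′(0) = -1, h′′′(0) = -216.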